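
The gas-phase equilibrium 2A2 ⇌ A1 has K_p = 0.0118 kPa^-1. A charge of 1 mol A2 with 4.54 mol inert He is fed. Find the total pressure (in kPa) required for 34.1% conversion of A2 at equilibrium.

Basis: 1 mol A2 initially; let X = conversion of A2. Extent ξ = 0.5X.
Species balance: n_A2 = 1 − X; n_A1 = 0.5X; n_I = 4.54 (inert).
Summing: n_T = 5.54 − 0.5X.
K_p = p_A1 / (p_A2^2) with p_i = (n_i/n_T)·P.
At X = 0.341: the mole-fraction product g(X) = Π y_i^ν_i = 2.108. Since K_p = g(X)·P^{-1}, P = (g/K_p)^(1/1) = (2.108/0.0118)^(1/1) = 179 kPa.

P = 179 kPa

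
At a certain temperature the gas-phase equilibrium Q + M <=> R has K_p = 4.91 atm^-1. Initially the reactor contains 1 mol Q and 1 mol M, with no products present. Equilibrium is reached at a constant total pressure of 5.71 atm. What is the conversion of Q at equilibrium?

Basis: 1 mol Q initially; let X = conversion of Q. Extent ξ = X.
At extent ξ: n_Q = 1 − X; n_M = 1 − X; n_R = X.
n_T = Σnᵢ = 2 − X.
With p_i = (n_i/n_T)P, K_p = p_R / (p_Q p_M).
Equating to 4.91 atm^-1 and solving on 0 < X < 1: X = 0.814.

X = 0.814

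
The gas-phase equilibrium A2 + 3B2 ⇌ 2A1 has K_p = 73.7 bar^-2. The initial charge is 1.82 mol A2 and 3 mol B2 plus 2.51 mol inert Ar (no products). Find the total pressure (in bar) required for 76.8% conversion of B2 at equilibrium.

P = 1.74 bar

Let X = conversion of B2 (basis 3 mol B2); extent of reaction ξ = X.
At extent ξ: n_A2 = 1.82 − X; n_B2 = 3 − 3X; n_A1 = 2X; n_I = 2.51 (inert).
Summing: n_T = 7.33 − 2X.
K_p = p_A1^2 / (p_A2 p_B2^3) with p_i = (n_i/n_T)·P.
At X = 0.768: the mole-fraction product g(X) = Π y_i^ν_i = 223.3. Since K_p = g(X)·P^{-2}, P = (g/K_p)^(1/2) = (223.3/73.7)^(1/2) = 1.74 bar.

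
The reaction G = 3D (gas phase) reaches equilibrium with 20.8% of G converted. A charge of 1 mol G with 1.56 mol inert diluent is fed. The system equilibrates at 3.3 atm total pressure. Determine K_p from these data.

Let X = conversion of G (basis 1 mol G); extent of reaction ξ = X.
At extent ξ: n_G = 1 − X; n_D = 3X; n_I = 1.56 (inert).
Total moles n_T = 2.56 + 2X.
At X = 0.208: n_G = 0.792, n_D = 0.624, n_T = 2.98.
p_i = (n_i/n_T)·P. K_p = p_D^3 / (p_G) = 0.377 atm^2.

K_p = 0.377 atm^2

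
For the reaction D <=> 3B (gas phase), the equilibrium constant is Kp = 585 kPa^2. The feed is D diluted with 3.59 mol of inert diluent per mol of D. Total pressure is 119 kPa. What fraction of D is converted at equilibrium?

X = 0.306

Basis: 1 mol D initially; let X = conversion of D. Extent ξ = X.
At extent ξ: n_D = 1 − X; n_B = 3X; n_I = 3.59 (inert).
Summing: n_T = 4.59 + 2X.
With p_i = (n_i/n_T)P, Kp = p_B^3 / (p_D).
Setting this equal to 585 kPa^2 and taking the physical root (0 < X < 1) gives X = 0.306.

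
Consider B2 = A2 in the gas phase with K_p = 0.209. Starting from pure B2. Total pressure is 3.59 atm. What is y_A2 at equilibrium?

Let X = conversion of B2 (basis 1 mol B2); extent of reaction ξ = X.
At extent ξ: n_B2 = 1 − X; n_A2 = X.
Since Δν = 0, n_T = 1 throughout.
Mole fractions y_i = n_i/n_T; K_p = p_A2 / (p_B2) with p_i = y_i·P.
This yields a degree-1 equation in X; solving on (0,1), X = 0.173.
Then n_A2 = 0.173, n_T = 1, so y_A2 = 0.173.

y_A2 = 0.173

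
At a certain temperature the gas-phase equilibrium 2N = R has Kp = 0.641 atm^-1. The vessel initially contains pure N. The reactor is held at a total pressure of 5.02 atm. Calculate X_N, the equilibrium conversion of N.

X = 0.732

Basis: 1 mol N initially; let X = conversion of N. Extent ξ = 0.5X.
Mole table: n_N = 1 − X; n_R = 0.5X.
Total moles n_T = 1 − 0.5X.
y_i = n_i/n_T, p_i = y_i·P. Kp = p_R / (p_N^2).
Setting this equal to 0.641 atm^-1 and taking the physical root (0 < X < 1) gives X = 0.732.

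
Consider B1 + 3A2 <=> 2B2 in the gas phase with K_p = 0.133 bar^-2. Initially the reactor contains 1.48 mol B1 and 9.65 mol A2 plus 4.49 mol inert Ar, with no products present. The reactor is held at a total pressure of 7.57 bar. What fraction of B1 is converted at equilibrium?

X = 0.723

Let X = conversion of B1 (basis 1.48 mol B1); extent of reaction ξ = 1.48X.
Species balance: n_B1 = 1.48 − 1.48X; n_A2 = 9.65 − 4.44X; n_B2 = 2.96X; n_I = 4.49 (inert).
n_T = Σnᵢ = 15.6 − 2.96X.
Mole fractions y_i = n_i/n_T; K_p = p_B2^2 / (p_B1 p_A2^3) with p_i = y_i·P.
Substituting and setting equal to 0.133 bar^-2 gives a polynomial in X; the root in (0,1) is X = 0.723.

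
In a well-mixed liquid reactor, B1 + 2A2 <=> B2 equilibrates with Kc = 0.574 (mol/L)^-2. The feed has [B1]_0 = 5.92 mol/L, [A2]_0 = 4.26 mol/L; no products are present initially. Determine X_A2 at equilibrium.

Let X = conversion of A2; extent ξ = 4.26X/2 mol/L.
Concentrations: [B1] = 5.92 − 2.13X; [A2] = 4.26 − 4.26X; [B2] = 2.13X.
Kc = [B2] / ([B1] [A2]^2).
Setting equal to 0.574 and solving for X on (0,1) gives X = 0.803.

X = 0.803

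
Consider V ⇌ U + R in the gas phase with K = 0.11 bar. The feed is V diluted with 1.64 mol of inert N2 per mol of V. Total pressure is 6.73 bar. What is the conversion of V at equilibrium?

X = 0.193

Let X = conversion of V (basis 1 mol V); extent of reaction ξ = X.
At extent ξ: n_V = 1 − X; n_U = X; n_R = X; n_I = 1.64 (inert).
Total moles n_T = 2.64 + X.
Mole fractions y_i = n_i/n_T; K = p_U p_R / (p_V) with p_i = y_i·P.
Setting this equal to 0.11 bar and taking the physical root (0 < X < 1) gives X = 0.193.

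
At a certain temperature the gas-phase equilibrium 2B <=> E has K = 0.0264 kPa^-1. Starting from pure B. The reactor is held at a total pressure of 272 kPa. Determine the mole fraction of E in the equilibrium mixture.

y_E = 0.690

Basis: 1 mol B initially; let X = conversion of B. Extent ξ = 0.5X.
Mole table: n_B = 1 − X; n_E = 0.5X.
Summing: n_T = 1 − 0.5X.
Mole fractions y_i = n_i/n_T; K = p_E / (p_B^2) with p_i = y_i·P.
Setting this equal to 0.0264 kPa^-1 and taking the physical root (0 < X < 1) gives X = 0.817.
Then n_E = 0.408, n_T = 0.592, so y_E = 0.690.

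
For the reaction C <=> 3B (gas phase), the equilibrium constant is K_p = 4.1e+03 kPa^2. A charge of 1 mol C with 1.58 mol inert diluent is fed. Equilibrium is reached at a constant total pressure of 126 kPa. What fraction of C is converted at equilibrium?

X = 0.403

Let X = conversion of C (basis 1 mol C); extent of reaction ξ = X.
At extent ξ: n_C = 1 − X; n_B = 3X; n_I = 1.58 (inert).
n_T = Σnᵢ = 2.58 + 2X.
y_i = n_i/n_T, p_i = y_i·P. K_p = p_B^3 / (p_C).
Setting this equal to 4.1e+03 kPa^2 and taking the physical root (0 < X < 1) gives X = 0.403.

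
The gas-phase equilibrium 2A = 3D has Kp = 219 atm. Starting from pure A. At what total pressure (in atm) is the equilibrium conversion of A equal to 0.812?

Take 1 mol A as basis and let X be its fractional conversion, so ξ = 0.5X.
Species balance: n_A = 1 − X; n_D = 1.5X.
Summing: n_T = 1 + 0.5X.
Kp = p_D^3 / (p_A^2) with p_i = (n_i/n_T)·P.
At X = 0.812: the mole-fraction product g(X) = Π y_i^ν_i = 36.36. Since Kp = g(X)·P^{1}, P = (Kp/g)^(1/1) = (219/36.36)^(1/1) = 6.02 atm.

P = 6.02 atm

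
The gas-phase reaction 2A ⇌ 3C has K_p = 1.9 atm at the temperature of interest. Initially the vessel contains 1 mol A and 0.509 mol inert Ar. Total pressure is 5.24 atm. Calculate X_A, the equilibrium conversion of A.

Take 1 mol A as basis and let X be its fractional conversion, so ξ = 0.5X.
Moles: n_A = 1 − X; n_C = 1.5X; n_I = 0.509 (inert).
n_T = Σnᵢ = 1.51 + 0.5X.
With p_i = (n_i/n_T)P, K_p = p_C^3 / (p_A^2).
Equating to 1.9 atm and solving on 0 < X < 1: X = 0.403.

X = 0.403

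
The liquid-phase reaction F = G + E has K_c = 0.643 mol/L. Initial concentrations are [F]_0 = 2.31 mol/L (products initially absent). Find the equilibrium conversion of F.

X = 0.406

Let X = conversion of F; extent ξ = 2.31·X mol/L.
Concentrations: [F] = 2.31 − 2.31X; [G] = 2.31X; [E] = 2.31X.
K_c = [G] [E] / ([F]).
Setting equal to 0.643 and solving for X on (0,1) gives X = 0.406.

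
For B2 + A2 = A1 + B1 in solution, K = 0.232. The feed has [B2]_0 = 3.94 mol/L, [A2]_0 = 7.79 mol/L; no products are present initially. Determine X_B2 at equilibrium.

X = 0.444

Let X = conversion of B2; extent ξ = 3.94·X mol/L.
Concentrations: [B2] = 3.94 − 3.94X; [A2] = 7.79 − 3.94X; [A1] = 3.94X; [B1] = 3.94X.
K = [A1] [B1] / ([B2] [A2]).
Setting equal to 0.232 and solving for X on (0,1) gives X = 0.444.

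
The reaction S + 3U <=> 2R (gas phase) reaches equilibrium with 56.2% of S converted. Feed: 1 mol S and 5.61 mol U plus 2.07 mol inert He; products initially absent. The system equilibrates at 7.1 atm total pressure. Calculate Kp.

Kp = 0.0541 atm^-2

Basis: 1 mol S initially; let X = conversion of S. Extent ξ = X.
Mole table: n_S = 1 − X; n_U = 5.61 − 3X; n_R = 2X; n_I = 2.07 (inert).
Total moles n_T = 8.68 − 2X.
At X = 0.562: n_S = 0.438, n_U = 3.92, n_R = 1.12, n_T = 7.56.
p_i = (n_i/n_T)·P. Kp = p_R^2 / (p_S p_U^3) = 0.0541 atm^-2.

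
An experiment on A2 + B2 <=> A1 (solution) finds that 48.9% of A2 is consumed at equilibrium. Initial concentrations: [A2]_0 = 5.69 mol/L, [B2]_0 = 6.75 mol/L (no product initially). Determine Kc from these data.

Let X = conversion of A2.
Concentrations: [A2] = 5.69 − 5.69X; [B2] = 6.75 − 5.69X; [A1] = 5.69X.
At X = 0.489: [A2] = 2.91, [B2] = 3.97, [A1] = 2.78.
Kc = [A1] / ([A2] [B2]) = 0.241 L/mol.

Kc = 0.241 L/mol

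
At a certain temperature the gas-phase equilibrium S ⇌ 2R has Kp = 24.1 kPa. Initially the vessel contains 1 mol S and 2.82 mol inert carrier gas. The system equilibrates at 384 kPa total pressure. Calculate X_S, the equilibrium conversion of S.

X = 0.222

Let X = conversion of S (basis 1 mol S); extent of reaction ξ = X.
Moles: n_S = 1 − X; n_R = 2X; n_I = 2.82 (inert).
Total moles n_T = 3.82 + X.
Mole fractions y_i = n_i/n_T; Kp = p_R^2 / (p_S) with p_i = y_i·P.
Substituting and setting equal to 24.1 kPa gives a polynomial in X; the root in (0,1) is X = 0.222.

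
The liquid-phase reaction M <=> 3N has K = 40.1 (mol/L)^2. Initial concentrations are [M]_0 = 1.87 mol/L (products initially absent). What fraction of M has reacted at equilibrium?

X = 0.568

Let X = conversion of M; extent ξ = 1.87·X mol/L.
Concentrations: [M] = 1.87 − 1.87X; [N] = 5.61X.
K = [N]^3 / ([M]).
Solving K = 40.1 for X ∈ (0,1): X = 0.568.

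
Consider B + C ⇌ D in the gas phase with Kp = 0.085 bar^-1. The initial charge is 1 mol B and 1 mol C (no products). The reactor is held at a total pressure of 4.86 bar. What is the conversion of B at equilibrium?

X = 0.159

Let X = conversion of B (basis 1 mol B); extent of reaction ξ = X.
At extent ξ: n_B = 1 − X; n_C = 1 − X; n_D = X.
n_T = Σnᵢ = 2 − X.
y_i = n_i/n_T, p_i = y_i·P. Kp = p_D / (p_B p_C).
Substituting and setting equal to 0.085 bar^-1 gives a polynomial in X; the root in (0,1) is X = 0.159.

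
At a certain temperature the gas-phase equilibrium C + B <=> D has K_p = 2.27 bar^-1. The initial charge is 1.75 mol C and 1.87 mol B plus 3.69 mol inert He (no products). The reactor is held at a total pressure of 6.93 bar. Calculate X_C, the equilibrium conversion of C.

Take 1.75 mol C as basis and let X be its fractional conversion, so ξ = 1.75X.
At extent ξ: n_C = 1.75 − 1.75X; n_B = 1.87 − 1.75X; n_D = 1.75X; n_I = 3.69 (inert).
Total moles n_T = 7.31 − 1.75X.
y_i = n_i/n_T, p_i = y_i·P. K_p = p_D / (p_C p_B).
Equating to 2.27 bar^-1 and solving on 0 < X < 1: X = 0.651.

X = 0.651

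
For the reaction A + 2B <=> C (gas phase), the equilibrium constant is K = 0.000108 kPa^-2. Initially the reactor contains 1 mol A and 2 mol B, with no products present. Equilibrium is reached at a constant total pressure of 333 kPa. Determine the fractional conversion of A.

X = 0.661

Take 1 mol A as basis and let X be its fractional conversion, so ξ = X.
Moles: n_A = 1 − X; n_B = 2 − 2X; n_C = X.
Summing: n_T = 3 − 2X.
Mole fractions y_i = n_i/n_T; K = p_C / (p_A p_B^2) with p_i = y_i·P.
Equating to 0.000108 kPa^-2 and solving on 0 < X < 1: X = 0.661.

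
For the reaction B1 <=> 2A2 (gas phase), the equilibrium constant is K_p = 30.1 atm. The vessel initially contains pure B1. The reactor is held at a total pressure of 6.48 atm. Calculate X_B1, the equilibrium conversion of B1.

Take 1 mol B1 as basis and let X be its fractional conversion, so ξ = X.
Mole table: n_B1 = 1 − X; n_A2 = 2X.
Summing: n_T = 1 + X.
With p_i = (n_i/n_T)P, K_p = p_A2^2 / (p_B1).
Setting this equal to 30.1 atm and taking the physical root (0 < X < 1) gives X = 0.733.

X = 0.733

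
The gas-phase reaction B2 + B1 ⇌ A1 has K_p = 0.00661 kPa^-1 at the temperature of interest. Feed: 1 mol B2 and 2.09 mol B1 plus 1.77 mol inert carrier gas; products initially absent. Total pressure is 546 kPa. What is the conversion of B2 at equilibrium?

X = 0.562

Let X = conversion of B2 (basis 1 mol B2); extent of reaction ξ = X.
Mole table: n_B2 = 1 − X; n_B1 = 2.09 − X; n_A1 = X; n_I = 1.77 (inert).
n_T = Σnᵢ = 4.86 − X.
Mole fractions y_i = n_i/n_T; K_p = p_A1 / (p_B2 p_B1) with p_i = y_i·P.
Equating to 0.00661 kPa^-1 and solving on 0 < X < 1: X = 0.562.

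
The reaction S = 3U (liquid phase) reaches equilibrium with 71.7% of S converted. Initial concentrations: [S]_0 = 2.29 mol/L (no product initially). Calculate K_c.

Let X = conversion of S.
Concentrations: [S] = 2.29 − 2.29X; [U] = 6.87X.
At X = 0.717: [S] = 0.648, [U] = 4.93.
K_c = [U]^3 / ([S]) = 184 (mol/L)^2.

K_c = 184 (mol/L)^2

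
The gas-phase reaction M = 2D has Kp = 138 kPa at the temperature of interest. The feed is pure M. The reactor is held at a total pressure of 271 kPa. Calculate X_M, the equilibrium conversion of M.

X = 0.336

Take 1 mol M as basis and let X be its fractional conversion, so ξ = X.
Mole table: n_M = 1 − X; n_D = 2X.
Total moles n_T = 1 + X.
Mole fractions y_i = n_i/n_T; Kp = p_D^2 / (p_M) with p_i = y_i·P.
Setting this equal to 138 kPa and taking the physical root (0 < X < 1) gives X = 0.336.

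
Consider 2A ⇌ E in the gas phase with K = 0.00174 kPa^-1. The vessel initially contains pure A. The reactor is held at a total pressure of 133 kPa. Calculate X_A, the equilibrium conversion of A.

X = 0.279

Take 1 mol A as basis and let X be its fractional conversion, so ξ = 0.5X.
Species balance: n_A = 1 − X; n_E = 0.5X.
n_T = Σnᵢ = 1 − 0.5X.
With p_i = (n_i/n_T)P, K = p_E / (p_A^2).
Substituting and setting equal to 0.00174 kPa^-1 gives a polynomial in X; the root in (0,1) is X = 0.279.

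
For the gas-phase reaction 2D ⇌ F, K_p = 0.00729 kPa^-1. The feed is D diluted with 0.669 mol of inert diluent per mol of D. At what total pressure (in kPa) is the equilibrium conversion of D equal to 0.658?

P = 517 kPa

Let X = conversion of D (basis 1 mol D); extent of reaction ξ = 0.5X.
Species balance: n_D = 1 − X; n_F = 0.5X; n_I = 0.669 (inert).
n_T = Σnᵢ = 1.67 − 0.5X.
K_p = p_F / (p_D^2) with p_i = (n_i/n_T)·P.
At X = 0.658: the mole-fraction product g(X) = Π y_i^ν_i = 3.769. Since K_p = g(X)·P^{-1}, P = (g/K_p)^(1/1) = (3.769/0.00729)^(1/1) = 517 kPa.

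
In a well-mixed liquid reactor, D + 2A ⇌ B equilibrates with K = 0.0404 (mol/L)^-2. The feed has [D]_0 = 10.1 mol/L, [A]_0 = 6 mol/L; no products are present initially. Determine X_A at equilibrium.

Let X = conversion of A; extent ξ = 6X/2 mol/L.
Concentrations: [D] = 10.1 − 3X; [A] = 6 − 6X; [B] = 3X.
K = [B] / ([D] [A]^2).
Equating to 0.0404 (mol/L)^-2: the physical root is X = 0.610.

X = 0.610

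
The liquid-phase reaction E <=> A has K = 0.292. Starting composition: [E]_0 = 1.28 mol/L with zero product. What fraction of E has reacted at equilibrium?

Let X = conversion of E; extent ξ = 1.28·X mol/L.
Concentrations: [E] = 1.28 − 1.28X; [A] = 1.28X.
K = [A] / ([E]).
Setting equal to 0.292 and solving for X on (0,1) gives X = 0.226.

X = 0.226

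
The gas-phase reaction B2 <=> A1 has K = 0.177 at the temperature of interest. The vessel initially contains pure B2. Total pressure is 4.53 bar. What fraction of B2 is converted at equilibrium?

Take 1 mol B2 as basis and let X be its fractional conversion, so ξ = X.
Species balance: n_B2 = 1 − X; n_A1 = X.
Total moles n_T = 1 (Δν = 0, constant).
y_i = n_i/n_T, p_i = y_i·P. K = p_A1 / (p_B2).
Equating to 0.177 and solving on 0 < X < 1: X = 0.150.

X = 0.150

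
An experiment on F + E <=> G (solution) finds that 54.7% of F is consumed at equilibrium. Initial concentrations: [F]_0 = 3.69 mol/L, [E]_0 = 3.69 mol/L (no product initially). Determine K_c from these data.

Let X = conversion of F.
Concentrations: [F] = 3.69 − 3.69X; [E] = 3.69 − 3.69X; [G] = 3.69X.
At X = 0.547: [F] = 1.67, [E] = 1.67, [G] = 2.02.
K_c = [G] / ([F] [E]) = 0.722 L/mol.

K_c = 0.722 L/mol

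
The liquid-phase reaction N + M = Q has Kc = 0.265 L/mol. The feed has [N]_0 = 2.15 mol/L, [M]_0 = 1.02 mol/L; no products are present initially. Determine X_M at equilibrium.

X = 0.325

Let X = conversion of M; extent ξ = 1.02·X mol/L.
Concentrations: [N] = 2.15 − 1.02X; [M] = 1.02 − 1.02X; [Q] = 1.02X.
Kc = [Q] / ([N] [M]).
Solving Kc = 0.265 for X ∈ (0,1): X = 0.325.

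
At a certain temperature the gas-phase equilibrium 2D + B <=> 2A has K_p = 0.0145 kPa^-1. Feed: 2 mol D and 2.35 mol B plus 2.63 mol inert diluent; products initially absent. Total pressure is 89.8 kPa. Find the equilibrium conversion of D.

Basis: 2 mol D initially; let X = conversion of D. Extent ξ = X.
Species balance: n_D = 2 − 2X; n_B = 2.35 − X; n_A = 2X; n_I = 2.63 (inert).
Summing: n_T = 6.98 − X.
y_i = n_i/n_T, p_i = y_i·P. K_p = p_A^2 / (p_D^2 p_B).
Equating to 0.0145 kPa^-1 and solving on 0 < X < 1: X = 0.384.

X = 0.384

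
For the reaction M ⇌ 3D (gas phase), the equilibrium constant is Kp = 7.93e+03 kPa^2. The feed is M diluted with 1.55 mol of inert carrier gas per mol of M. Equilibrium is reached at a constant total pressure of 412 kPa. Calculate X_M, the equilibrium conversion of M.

Basis: 1 mol M initially; let X = conversion of M. Extent ξ = X.
Mole table: n_M = 1 − X; n_D = 3X; n_I = 1.55 (inert).
Total moles n_T = 2.55 + 2X.
With p_i = (n_i/n_T)P, Kp = p_D^3 / (p_M).
Substituting and setting equal to 7.93e+03 kPa^2 gives a polynomial in X; the root in (0,1) is X = 0.229.

X = 0.229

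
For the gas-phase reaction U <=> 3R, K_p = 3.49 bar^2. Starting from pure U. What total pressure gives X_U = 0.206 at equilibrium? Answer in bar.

P = 4.84 bar

Basis: 1 mol U initially; let X = conversion of U. Extent ξ = X.
Moles: n_U = 1 − X; n_R = 3X.
Total moles n_T = 1 + 2X.
K_p = p_R^3 / (p_U) with p_i = (n_i/n_T)·P.
At X = 0.206: the mole-fraction product g(X) = Π y_i^ν_i = 0.1491. Since K_p = g(X)·P^{2}, P = (K_p/g)^(1/2) = (3.49/0.1491)^(1/2) = 4.84 bar.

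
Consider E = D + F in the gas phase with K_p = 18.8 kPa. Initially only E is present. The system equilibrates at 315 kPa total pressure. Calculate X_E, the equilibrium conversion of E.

X = 0.237

Basis: 1 mol E initially; let X = conversion of E. Extent ξ = X.
Moles: n_E = 1 − X; n_D = X; n_F = X.
Total moles n_T = 1 + X.
y_i = n_i/n_T, p_i = y_i·P. K_p = p_D p_F / (p_E).
Substituting and setting equal to 18.8 kPa gives a polynomial in X; the root in (0,1) is X = 0.237.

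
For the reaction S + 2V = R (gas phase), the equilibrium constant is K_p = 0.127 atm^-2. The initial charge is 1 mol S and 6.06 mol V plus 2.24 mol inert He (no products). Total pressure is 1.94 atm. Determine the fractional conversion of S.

X = 0.163

Take 1 mol S as basis and let X be its fractional conversion, so ξ = X.
Moles: n_S = 1 − X; n_V = 6.06 − 2X; n_R = X; n_I = 2.24 (inert).
n_T = Σnᵢ = 9.3 − 2X.
With p_i = (n_i/n_T)P, K_p = p_R / (p_S p_V^2).
This yields a degree-3 equation in X; solving on (0,1), X = 0.163.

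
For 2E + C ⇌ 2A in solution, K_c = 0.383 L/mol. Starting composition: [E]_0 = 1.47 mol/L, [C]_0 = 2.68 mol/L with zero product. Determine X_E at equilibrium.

Let X = conversion of E; extent ξ = 1.47X/2 mol/L.
Concentrations: [E] = 1.47 − 1.47X; [C] = 2.68 − 0.735X; [A] = 1.47X.
K_c = [A]^2 / ([E]^2 [C]).
Solving K_c = 0.383 for X ∈ (0,1): X = 0.485.

X = 0.485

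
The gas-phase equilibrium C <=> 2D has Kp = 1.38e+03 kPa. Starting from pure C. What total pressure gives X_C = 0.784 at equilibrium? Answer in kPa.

Basis: 1 mol C initially; let X = conversion of C. Extent ξ = X.
At extent ξ: n_C = 1 − X; n_D = 2X.
Total moles n_T = 1 + X.
Kp = p_D^2 / (p_C) with p_i = (n_i/n_T)·P.
At X = 0.784: the mole-fraction product g(X) = Π y_i^ν_i = 6.38. Since Kp = g(X)·P^{1}, P = (Kp/g)^(1/1) = (1.38e+03/6.38)^(1/1) = 216 kPa.

P = 216 kPa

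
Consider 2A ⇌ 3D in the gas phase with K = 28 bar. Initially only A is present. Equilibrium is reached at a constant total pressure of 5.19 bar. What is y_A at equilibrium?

Let X = conversion of A (basis 1 mol A); extent of reaction ξ = 0.5X.
At extent ξ: n_A = 1 − X; n_D = 1.5X.
Total moles n_T = 1 + 0.5X.
With p_i = (n_i/n_T)P, K = p_D^3 / (p_A^2).
This yields a degree-3 equation in X; solving on (0,1), X = 0.644.
Then n_A = 0.356, n_T = 1.32, so y_A = 0.269.

y_A = 0.269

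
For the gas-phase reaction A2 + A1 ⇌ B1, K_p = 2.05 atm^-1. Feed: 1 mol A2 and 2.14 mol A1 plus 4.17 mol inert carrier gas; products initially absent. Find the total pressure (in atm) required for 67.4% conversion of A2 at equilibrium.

P = 4.57 atm

Take 1 mol A2 as basis and let X be its fractional conversion, so ξ = X.
Species balance: n_A2 = 1 − X; n_A1 = 2.14 − X; n_B1 = X; n_I = 4.17 (inert).
Total moles n_T = 7.31 − X.
K_p = p_B1 / (p_A2 p_A1) with p_i = (n_i/n_T)·P.
At X = 0.674: the mole-fraction product g(X) = Π y_i^ν_i = 9.359. Since K_p = g(X)·P^{-1}, P = (g/K_p)^(1/1) = (9.359/2.05)^(1/1) = 4.57 atm.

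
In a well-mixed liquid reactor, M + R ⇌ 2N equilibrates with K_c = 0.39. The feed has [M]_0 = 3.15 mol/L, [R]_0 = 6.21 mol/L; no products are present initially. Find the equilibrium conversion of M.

Let X = conversion of M; extent ξ = 3.15·X mol/L.
Concentrations: [M] = 3.15 − 3.15X; [R] = 6.21 − 3.15X; [N] = 6.3X.
K_c = [N]^2 / ([M] [R]).
This equals 0.39 at X = 0.328 (the root in 0 < X < 1).

X = 0.328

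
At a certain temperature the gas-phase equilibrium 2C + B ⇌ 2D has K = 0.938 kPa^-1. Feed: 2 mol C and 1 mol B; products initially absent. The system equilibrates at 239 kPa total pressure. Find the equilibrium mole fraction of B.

y_B = 0.085

Let X = conversion of C (basis 2 mol C); extent of reaction ξ = X.
Species balance: n_C = 2 − 2X; n_B = 1 − X; n_D = 2X.
Summing: n_T = 3 − X.
y_i = n_i/n_T, p_i = y_i·P. K = p_D^2 / (p_C^2 p_B).
This yields a degree-3 equation in X; solving on (0,1), X = 0.814.
Then n_B = 0.186, n_T = 2.19, so y_B = 0.085.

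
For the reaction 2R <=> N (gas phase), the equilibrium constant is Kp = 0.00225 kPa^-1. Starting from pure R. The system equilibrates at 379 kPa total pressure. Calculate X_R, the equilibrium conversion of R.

X = 0.524

Take 1 mol R as basis and let X be its fractional conversion, so ξ = 0.5X.
At extent ξ: n_R = 1 − X; n_N = 0.5X.
Summing: n_T = 1 − 0.5X.
y_i = n_i/n_T, p_i = y_i·P. Kp = p_N / (p_R^2).
Substituting and setting equal to 0.00225 kPa^-1 gives a polynomial in X; the root in (0,1) is X = 0.524.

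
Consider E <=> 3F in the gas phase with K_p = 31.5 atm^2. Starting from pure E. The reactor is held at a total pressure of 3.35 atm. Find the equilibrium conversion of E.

Take 1 mol E as basis and let X be its fractional conversion, so ξ = X.
Mole table: n_E = 1 − X; n_F = 3X.
Summing: n_T = 1 + 2X.
With p_i = (n_i/n_T)P, K_p = p_F^3 / (p_E).
Substituting and setting equal to 31.5 atm^2 gives a polynomial in X; the root in (0,1) is X = 0.588.

X = 0.588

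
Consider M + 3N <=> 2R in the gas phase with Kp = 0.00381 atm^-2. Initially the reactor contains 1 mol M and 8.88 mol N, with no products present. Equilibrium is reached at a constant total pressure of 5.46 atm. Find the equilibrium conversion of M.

X = 0.331

Basis: 1 mol M initially; let X = conversion of M. Extent ξ = X.
Moles: n_M = 1 − X; n_N = 8.88 − 3X; n_R = 2X.
Total moles n_T = 9.88 − 2X.
Mole fractions y_i = n_i/n_T; Kp = p_R^2 / (p_M p_N^3) with p_i = y_i·P.
This yields a degree-4 equation in X; solving on (0,1), X = 0.331.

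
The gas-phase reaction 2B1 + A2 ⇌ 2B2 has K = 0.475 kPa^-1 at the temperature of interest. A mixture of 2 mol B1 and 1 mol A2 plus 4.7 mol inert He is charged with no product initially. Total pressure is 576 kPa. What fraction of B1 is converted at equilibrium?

X = 0.756

Take 2 mol B1 as basis and let X be its fractional conversion, so ξ = X.
Mole table: n_B1 = 2 − 2X; n_A2 = 1 − X; n_B2 = 2X; n_I = 4.7 (inert).
n_T = Σnᵢ = 7.7 − X.
With p_i = (n_i/n_T)P, K = p_B2^2 / (p_B1^2 p_A2).
Substituting and setting equal to 0.475 kPa^-1 gives a polynomial in X; the root in (0,1) is X = 0.756.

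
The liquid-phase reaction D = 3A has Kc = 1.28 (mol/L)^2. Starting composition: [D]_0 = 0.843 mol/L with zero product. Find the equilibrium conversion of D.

Let X = conversion of D; extent ξ = 0.843·X mol/L.
Concentrations: [D] = 0.843 − 0.843X; [A] = 2.53X.
Kc = [A]^3 / ([D]).
This equals 1.28 at X = 0.351 (the root in 0 < X < 1).

X = 0.351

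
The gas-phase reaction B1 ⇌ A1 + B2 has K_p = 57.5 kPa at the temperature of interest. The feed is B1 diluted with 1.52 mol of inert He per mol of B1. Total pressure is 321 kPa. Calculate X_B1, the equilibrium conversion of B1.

Take 1 mol B1 as basis and let X be its fractional conversion, so ξ = X.
At extent ξ: n_B1 = 1 − X; n_A1 = X; n_B2 = X; n_I = 1.52 (inert).
Total moles n_T = 2.52 + X.
Mole fractions y_i = n_i/n_T; K_p = p_A1 p_B2 / (p_B1) with p_i = y_i·P.
This yields a degree-2 equation in X; solving on (0,1), X = 0.514.

X = 0.514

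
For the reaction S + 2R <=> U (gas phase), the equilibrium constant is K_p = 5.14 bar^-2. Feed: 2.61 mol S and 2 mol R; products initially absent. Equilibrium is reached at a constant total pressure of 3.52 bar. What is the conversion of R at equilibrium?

Take 2 mol R as basis and let X be its fractional conversion, so ξ = X.
Species balance: n_S = 2.61 − X; n_R = 2 − 2X; n_U = X.
n_T = Σnᵢ = 4.61 − 2X.
y_i = n_i/n_T, p_i = y_i·P. K_p = p_U / (p_S p_R^2).
Setting this equal to 5.14 bar^-2 and taking the physical root (0 < X < 1) gives X = 0.873.

X = 0.873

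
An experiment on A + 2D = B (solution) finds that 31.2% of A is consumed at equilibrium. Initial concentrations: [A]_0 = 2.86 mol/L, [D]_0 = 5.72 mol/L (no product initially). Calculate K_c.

Let X = conversion of A.
Concentrations: [A] = 2.86 − 2.86X; [D] = 5.72 − 5.72X; [B] = 2.86X.
At X = 0.312: [A] = 1.97, [D] = 3.94, [B] = 0.892.
K_c = [B] / ([A] [D]^2) = 0.0293 (mol/L)^-2.

K_c = 0.0293 (mol/L)^-2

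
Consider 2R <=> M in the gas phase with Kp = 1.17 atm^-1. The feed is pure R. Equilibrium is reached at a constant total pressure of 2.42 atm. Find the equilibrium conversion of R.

Let X = conversion of R (basis 1 mol R); extent of reaction ξ = 0.5X.
Mole table: n_R = 1 − X; n_M = 0.5X.
n_T = Σnᵢ = 1 − 0.5X.
Mole fractions y_i = n_i/n_T; Kp = p_M / (p_R^2) with p_i = y_i·P.
This yields a degree-2 equation in X; solving on (0,1), X = 0.715.

X = 0.715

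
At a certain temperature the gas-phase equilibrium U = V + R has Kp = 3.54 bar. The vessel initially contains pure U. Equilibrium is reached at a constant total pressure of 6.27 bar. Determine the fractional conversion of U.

X = 0.601

Basis: 1 mol U initially; let X = conversion of U. Extent ξ = X.
Species balance: n_U = 1 − X; n_V = X; n_R = X.
Total moles n_T = 1 + X.
y_i = n_i/n_T, p_i = y_i·P. Kp = p_V p_R / (p_U).
Setting this equal to 3.54 bar and taking the physical root (0 < X < 1) gives X = 0.601.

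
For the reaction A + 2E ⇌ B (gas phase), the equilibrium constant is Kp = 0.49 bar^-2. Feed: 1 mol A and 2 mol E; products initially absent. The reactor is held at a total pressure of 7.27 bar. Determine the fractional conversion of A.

Let X = conversion of A (basis 1 mol A); extent of reaction ξ = X.
Moles: n_A = 1 − X; n_E = 2 − 2X; n_B = X.
Summing: n_T = 3 − 2X.
y_i = n_i/n_T, p_i = y_i·P. Kp = p_B / (p_A p_E^2).
Substituting and setting equal to 0.49 bar^-2 gives a polynomial in X; the root in (0,1) is X = 0.746.

X = 0.746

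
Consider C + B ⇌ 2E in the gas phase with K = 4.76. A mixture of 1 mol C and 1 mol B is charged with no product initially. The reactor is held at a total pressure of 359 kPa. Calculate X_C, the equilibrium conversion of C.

X = 0.522

Take 1 mol C as basis and let X be its fractional conversion, so ξ = X.
Moles: n_C = 1 − X; n_B = 1 − X; n_E = 2X.
Total moles n_T = 2 (Δν = 0, constant).
Mole fractions y_i = n_i/n_T; K = p_E^2 / (p_C p_B) with p_i = y_i·P.
This yields a degree-2 equation in X; solving on (0,1), X = 0.522.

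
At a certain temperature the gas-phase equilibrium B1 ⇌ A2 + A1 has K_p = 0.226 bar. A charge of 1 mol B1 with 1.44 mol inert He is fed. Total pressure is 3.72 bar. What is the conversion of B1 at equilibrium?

Let X = conversion of B1 (basis 1 mol B1); extent of reaction ξ = X.
Species balance: n_B1 = 1 − X; n_A2 = X; n_A1 = X; n_I = 1.44 (inert).
Summing: n_T = 2.44 + X.
y_i = n_i/n_T, p_i = y_i·P. K_p = p_A2 p_A1 / (p_B1).
Setting this equal to 0.226 bar and taking the physical root (0 < X < 1) gives X = 0.335.

X = 0.335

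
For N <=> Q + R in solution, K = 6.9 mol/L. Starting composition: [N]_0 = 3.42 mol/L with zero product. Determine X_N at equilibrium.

X = 0.733

Let X = conversion of N; extent ξ = 3.42·X mol/L.
Concentrations: [N] = 3.42 − 3.42X; [Q] = 3.42X; [R] = 3.42X.
K = [Q] [R] / ([N]).
Setting equal to 6.9 and solving for X on (0,1) gives X = 0.733.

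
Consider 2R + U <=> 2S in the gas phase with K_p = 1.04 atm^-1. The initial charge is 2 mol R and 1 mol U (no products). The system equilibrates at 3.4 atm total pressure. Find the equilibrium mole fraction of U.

Basis: 2 mol R initially; let X = conversion of R. Extent ξ = X.
Moles: n_R = 2 − 2X; n_U = 1 − X; n_S = 2X.
n_T = Σnᵢ = 3 − X.
y_i = n_i/n_T, p_i = y_i·P. K_p = p_S^2 / (p_R^2 p_U).
Setting this equal to 1.04 atm^-1 and taking the physical root (0 < X < 1) gives X = 0.464.
Then n_U = 0.536, n_T = 2.54, so y_U = 0.211.

y_U = 0.211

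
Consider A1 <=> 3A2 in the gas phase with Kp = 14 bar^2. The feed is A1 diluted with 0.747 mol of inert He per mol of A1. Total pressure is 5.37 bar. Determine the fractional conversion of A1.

X = 0.412

Let X = conversion of A1 (basis 1 mol A1); extent of reaction ξ = X.
At extent ξ: n_A1 = 1 − X; n_A2 = 3X; n_I = 0.747 (inert).
Summing: n_T = 1.75 + 2X.
Mole fractions y_i = n_i/n_T; Kp = p_A2^3 / (p_A1) with p_i = y_i·P.
Substituting and setting equal to 14 bar^2 gives a polynomial in X; the root in (0,1) is X = 0.412.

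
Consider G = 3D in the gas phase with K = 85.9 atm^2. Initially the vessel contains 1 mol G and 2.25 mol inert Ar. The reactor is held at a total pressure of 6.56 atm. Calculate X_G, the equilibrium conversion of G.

X = 0.748

Take 1 mol G as basis and let X be its fractional conversion, so ξ = X.
At extent ξ: n_G = 1 − X; n_D = 3X; n_I = 2.25 (inert).
n_T = Σnᵢ = 3.25 + 2X.
y_i = n_i/n_T, p_i = y_i·P. K = p_D^3 / (p_G).
Equating to 85.9 atm^2 and solving on 0 < X < 1: X = 0.748.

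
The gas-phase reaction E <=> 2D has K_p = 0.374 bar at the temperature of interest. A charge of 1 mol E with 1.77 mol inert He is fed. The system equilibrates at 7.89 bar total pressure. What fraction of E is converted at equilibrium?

X = 0.170

Take 1 mol E as basis and let X be its fractional conversion, so ξ = X.
Species balance: n_E = 1 − X; n_D = 2X; n_I = 1.77 (inert).
n_T = Σnᵢ = 2.77 + X.
With p_i = (n_i/n_T)P, K_p = p_D^2 / (p_E).
Setting this equal to 0.374 bar and taking the physical root (0 < X < 1) gives X = 0.170.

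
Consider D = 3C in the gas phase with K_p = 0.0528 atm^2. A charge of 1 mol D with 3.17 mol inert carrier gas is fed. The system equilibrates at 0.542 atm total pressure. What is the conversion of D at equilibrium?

Take 1 mol D as basis and let X be its fractional conversion, so ξ = X.
Moles: n_D = 1 − X; n_C = 3X; n_I = 3.17 (inert).
Summing: n_T = 4.17 + 2X.
Mole fractions y_i = n_i/n_T; K_p = p_C^3 / (p_D) with p_i = y_i·P.
Setting this equal to 0.0528 atm^2 and taking the physical root (0 < X < 1) gives X = 0.454.

X = 0.454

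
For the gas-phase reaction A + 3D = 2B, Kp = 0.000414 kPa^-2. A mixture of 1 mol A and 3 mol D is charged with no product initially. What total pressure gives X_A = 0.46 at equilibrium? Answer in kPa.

Take 1 mol A as basis and let X be its fractional conversion, so ξ = X.
At extent ξ: n_A = 1 − X; n_D = 3 − 3X; n_B = 2X.
Total moles n_T = 4 − 2X.
Kp = p_B^2 / (p_A p_D^3) with p_i = (n_i/n_T)·P.
At X = 0.46: the mole-fraction product g(X) = Π y_i^ν_i = 3.497. Since Kp = g(X)·P^{-2}, P = (g/Kp)^(1/2) = (3.497/0.000414)^(1/2) = 91.9 kPa.

P = 91.9 kPa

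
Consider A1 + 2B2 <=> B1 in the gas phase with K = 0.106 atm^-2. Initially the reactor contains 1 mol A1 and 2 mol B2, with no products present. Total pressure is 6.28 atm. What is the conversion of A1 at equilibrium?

X = 0.507

Take 1 mol A1 as basis and let X be its fractional conversion, so ξ = X.
Mole table: n_A1 = 1 − X; n_B2 = 2 − 2X; n_B1 = X.
Total moles n_T = 3 − 2X.
y_i = n_i/n_T, p_i = y_i·P. K = p_B1 / (p_A1 p_B2^2).
Setting this equal to 0.106 atm^-2 and taking the physical root (0 < X < 1) gives X = 0.507.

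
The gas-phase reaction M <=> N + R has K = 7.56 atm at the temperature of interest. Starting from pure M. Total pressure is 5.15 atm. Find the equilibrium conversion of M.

X = 0.771

Basis: 1 mol M initially; let X = conversion of M. Extent ξ = X.
Moles: n_M = 1 − X; n_N = X; n_R = X.
Total moles n_T = 1 + X.
Mole fractions y_i = n_i/n_T; K = p_N p_R / (p_M) with p_i = y_i·P.
Equating to 7.56 atm and solving on 0 < X < 1: X = 0.771.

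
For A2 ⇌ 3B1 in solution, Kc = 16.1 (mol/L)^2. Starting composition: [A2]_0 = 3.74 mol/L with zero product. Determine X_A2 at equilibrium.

Let X = conversion of A2; extent ξ = 3.74·X mol/L.
Concentrations: [A2] = 3.74 − 3.74X; [B1] = 11.2X.
Kc = [B1]^3 / ([A2]).
Setting equal to 16.1 and solving for X on (0,1) gives X = 0.309.

X = 0.309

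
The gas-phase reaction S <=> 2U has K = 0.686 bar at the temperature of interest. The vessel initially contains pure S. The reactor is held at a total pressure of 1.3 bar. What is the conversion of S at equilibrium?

Let X = conversion of S (basis 1 mol S); extent of reaction ξ = X.
Mole table: n_S = 1 − X; n_U = 2X.
Summing: n_T = 1 + X.
With p_i = (n_i/n_T)P, K = p_U^2 / (p_S).
Setting this equal to 0.686 bar and taking the physical root (0 < X < 1) gives X = 0.341.

X = 0.341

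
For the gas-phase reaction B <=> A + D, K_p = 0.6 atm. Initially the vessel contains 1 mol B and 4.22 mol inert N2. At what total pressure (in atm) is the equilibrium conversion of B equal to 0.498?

Take 1 mol B as basis and let X be its fractional conversion, so ξ = X.
Moles: n_B = 1 − X; n_A = X; n_D = X; n_I = 4.22 (inert).
n_T = Σnᵢ = 5.22 + X.
K_p = p_A p_D / (p_B) with p_i = (n_i/n_T)·P.
At X = 0.498: the mole-fraction product g(X) = Π y_i^ν_i = 0.0864. Since K_p = g(X)·P^{1}, P = (K_p/g)^(1/1) = (0.6/0.0864)^(1/1) = 6.94 atm.

P = 6.94 atm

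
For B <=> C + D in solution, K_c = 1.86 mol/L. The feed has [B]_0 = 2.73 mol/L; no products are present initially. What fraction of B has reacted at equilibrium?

X = 0.552

Let X = conversion of B; extent ξ = 2.73·X mol/L.
Concentrations: [B] = 2.73 − 2.73X; [C] = 2.73X; [D] = 2.73X.
K_c = [C] [D] / ([B]).
This equals 1.86 at X = 0.552 (the root in 0 < X < 1).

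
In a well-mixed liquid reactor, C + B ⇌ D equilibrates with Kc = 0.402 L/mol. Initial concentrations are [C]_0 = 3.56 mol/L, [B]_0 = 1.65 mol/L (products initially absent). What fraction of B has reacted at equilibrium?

X = 0.521

Let X = conversion of B; extent ξ = 1.65·X mol/L.
Concentrations: [C] = 3.56 − 1.65X; [B] = 1.65 − 1.65X; [D] = 1.65X.
Kc = [D] / ([C] [B]).
This equals 0.402 at X = 0.521 (the root in 0 < X < 1).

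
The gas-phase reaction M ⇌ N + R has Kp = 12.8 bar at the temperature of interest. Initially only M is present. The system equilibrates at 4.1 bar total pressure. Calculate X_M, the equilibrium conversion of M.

Basis: 1 mol M initially; let X = conversion of M. Extent ξ = X.
Species balance: n_M = 1 − X; n_N = X; n_R = X.
Summing: n_T = 1 + X.
With p_i = (n_i/n_T)P, Kp = p_N p_R / (p_M).
Equating to 12.8 bar and solving on 0 < X < 1: X = 0.870.

X = 0.870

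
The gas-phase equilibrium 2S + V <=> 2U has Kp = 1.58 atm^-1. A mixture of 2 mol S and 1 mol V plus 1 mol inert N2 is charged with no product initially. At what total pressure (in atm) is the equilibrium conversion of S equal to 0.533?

Basis: 2 mol S initially; let X = conversion of S. Extent ξ = X.
Mole table: n_S = 2 − 2X; n_V = 1 − X; n_U = 2X; n_I = 1 (inert).
Summing: n_T = 4 − X.
Kp = p_U^2 / (p_S^2 p_V) with p_i = (n_i/n_T)·P.
At X = 0.533: the mole-fraction product g(X) = Π y_i^ν_i = 9.671. Since Kp = g(X)·P^{-1}, P = (g/Kp)^(1/1) = (9.671/1.58)^(1/1) = 6.12 atm.

P = 6.12 atm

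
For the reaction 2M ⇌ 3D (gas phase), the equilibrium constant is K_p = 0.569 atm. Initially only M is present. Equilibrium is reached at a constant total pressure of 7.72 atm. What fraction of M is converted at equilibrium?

Basis: 1 mol M initially; let X = conversion of M. Extent ξ = 0.5X.
Mole table: n_M = 1 − X; n_D = 1.5X.
Summing: n_T = 1 + 0.5X.
Mole fractions y_i = n_i/n_T; K_p = p_D^3 / (p_M^2) with p_i = y_i·P.
Equating to 0.569 atm and solving on 0 < X < 1: X = 0.241.

X = 0.241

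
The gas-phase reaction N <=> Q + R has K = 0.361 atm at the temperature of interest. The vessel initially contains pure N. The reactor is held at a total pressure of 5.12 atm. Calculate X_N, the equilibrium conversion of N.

Let X = conversion of N (basis 1 mol N); extent of reaction ξ = X.
Moles: n_N = 1 − X; n_Q = X; n_R = X.
Summing: n_T = 1 + X.
With p_i = (n_i/n_T)P, K = p_Q p_R / (p_N).
Equating to 0.361 atm and solving on 0 < X < 1: X = 0.257.

X = 0.257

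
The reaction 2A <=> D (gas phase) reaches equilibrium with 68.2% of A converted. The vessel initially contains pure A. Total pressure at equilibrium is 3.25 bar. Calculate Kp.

Basis: 1 mol A initially; let X = conversion of A. Extent ξ = 0.5X.
Mole table: n_A = 1 − X; n_D = 0.5X.
Summing: n_T = 1 − 0.5X.
At X = 0.682: n_A = 0.318, n_D = 0.341, n_T = 0.659.
p_i = (n_i/n_T)·P. Kp = p_D / (p_A^2) = 0.684 bar^-1.

Kp = 0.684 bar^-1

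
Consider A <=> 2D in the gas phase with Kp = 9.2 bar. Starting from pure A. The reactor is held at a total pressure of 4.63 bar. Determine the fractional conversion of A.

X = 0.576

Take 1 mol A as basis and let X be its fractional conversion, so ξ = X.
At extent ξ: n_A = 1 − X; n_D = 2X.
Total moles n_T = 1 + X.
With p_i = (n_i/n_T)P, Kp = p_D^2 / (p_A).
Substituting and setting equal to 9.2 bar gives a polynomial in X; the root in (0,1) is X = 0.576.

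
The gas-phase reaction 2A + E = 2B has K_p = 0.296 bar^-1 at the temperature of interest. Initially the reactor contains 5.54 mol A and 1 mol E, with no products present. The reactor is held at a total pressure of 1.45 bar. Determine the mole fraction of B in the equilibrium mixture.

y_B = 0.149

Basis: 1 mol E initially; let X = conversion of E. Extent ξ = X.
Moles: n_A = 5.54 − 2X; n_E = 1 − X; n_B = 2X.
Total moles n_T = 6.54 − X.
Mole fractions y_i = n_i/n_T; K_p = p_B^2 / (p_A^2 p_E) with p_i = y_i·P.
This yields a degree-3 equation in X; solving on (0,1), X = 0.454.
Then n_B = 0.909, n_T = 6.09, so y_B = 0.149.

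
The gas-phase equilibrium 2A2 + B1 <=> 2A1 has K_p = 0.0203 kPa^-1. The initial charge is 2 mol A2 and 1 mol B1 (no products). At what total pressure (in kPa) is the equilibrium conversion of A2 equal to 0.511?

P = 274 kPa

Let X = conversion of A2 (basis 2 mol A2); extent of reaction ξ = X.
Mole table: n_A2 = 2 − 2X; n_B1 = 1 − X; n_A1 = 2X.
Total moles n_T = 3 − X.
K_p = p_A1^2 / (p_A2^2 p_B1) with p_i = (n_i/n_T)·P.
At X = 0.511: the mole-fraction product g(X) = Π y_i^ν_i = 5.558. Since K_p = g(X)·P^{-1}, P = (g/K_p)^(1/1) = (5.558/0.0203)^(1/1) = 274 kPa.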